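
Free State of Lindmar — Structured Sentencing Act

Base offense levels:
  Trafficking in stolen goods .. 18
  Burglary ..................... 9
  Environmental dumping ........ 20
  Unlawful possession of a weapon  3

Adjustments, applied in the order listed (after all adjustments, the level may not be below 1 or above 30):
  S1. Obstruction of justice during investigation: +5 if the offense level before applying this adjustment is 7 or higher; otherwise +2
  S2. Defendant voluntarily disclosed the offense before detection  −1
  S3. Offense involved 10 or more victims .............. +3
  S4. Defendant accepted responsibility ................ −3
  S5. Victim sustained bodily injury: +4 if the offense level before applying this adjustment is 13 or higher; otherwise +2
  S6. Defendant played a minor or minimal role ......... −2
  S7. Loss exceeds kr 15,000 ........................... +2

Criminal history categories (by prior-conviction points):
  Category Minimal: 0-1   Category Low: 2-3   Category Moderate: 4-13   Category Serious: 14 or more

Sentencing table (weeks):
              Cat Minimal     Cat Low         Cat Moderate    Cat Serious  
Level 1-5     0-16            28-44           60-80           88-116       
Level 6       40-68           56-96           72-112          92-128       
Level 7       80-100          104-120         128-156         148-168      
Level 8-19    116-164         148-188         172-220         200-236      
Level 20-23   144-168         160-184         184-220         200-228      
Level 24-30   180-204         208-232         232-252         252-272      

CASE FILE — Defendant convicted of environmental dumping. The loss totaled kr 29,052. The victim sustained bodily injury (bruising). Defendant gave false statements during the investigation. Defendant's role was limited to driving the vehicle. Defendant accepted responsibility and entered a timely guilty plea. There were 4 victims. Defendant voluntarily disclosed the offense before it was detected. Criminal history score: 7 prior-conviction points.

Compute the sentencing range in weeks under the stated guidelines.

Base offense level for environmental dumping: 20.
S1 applies (level before this adjustment is 20 ≥ 7, so +5): 20 + 5 = 25.
S2 applies: 25 − 1 = 24.
S3 does not apply.
S4 applies: 24 − 3 = 21.
S5 applies (level before this adjustment is 21 ≥ 13, so +4): 21 + 4 = 25.
S6 applies: 25 − 2 = 23.
S7 applies: 23 + 2 = 25.
Final offense level: 25.
Criminal history: 7 prior points → Category Moderate (4-13).
Level 25 falls in the 24-30 band.
Grid: Level 24-30 × Category Moderate = 232-252 weeks.

232-252 weeks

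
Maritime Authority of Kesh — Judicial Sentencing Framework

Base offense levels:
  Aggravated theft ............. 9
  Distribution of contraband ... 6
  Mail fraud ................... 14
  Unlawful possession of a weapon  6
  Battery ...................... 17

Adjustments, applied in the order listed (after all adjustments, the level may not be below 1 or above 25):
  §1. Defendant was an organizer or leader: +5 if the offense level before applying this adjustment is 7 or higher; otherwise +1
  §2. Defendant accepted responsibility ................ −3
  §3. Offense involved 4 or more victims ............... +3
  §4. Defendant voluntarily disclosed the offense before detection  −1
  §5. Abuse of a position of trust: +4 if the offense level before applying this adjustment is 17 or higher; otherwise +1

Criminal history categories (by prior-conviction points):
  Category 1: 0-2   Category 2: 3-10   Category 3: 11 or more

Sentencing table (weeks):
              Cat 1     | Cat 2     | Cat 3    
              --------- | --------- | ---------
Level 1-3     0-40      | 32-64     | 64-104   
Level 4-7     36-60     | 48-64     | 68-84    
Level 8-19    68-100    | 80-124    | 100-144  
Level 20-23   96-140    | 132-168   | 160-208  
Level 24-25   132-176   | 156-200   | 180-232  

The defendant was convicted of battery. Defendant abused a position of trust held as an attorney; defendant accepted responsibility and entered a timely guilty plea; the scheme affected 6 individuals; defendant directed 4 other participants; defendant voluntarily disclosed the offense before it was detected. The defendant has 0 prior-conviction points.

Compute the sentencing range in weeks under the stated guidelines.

Base offense level for battery: 17.
§1 applies (level before this adjustment is 17 ≥ 7, so +5): 17 + 5 = 22.
§2 applies: 22 − 3 = 19.
§3 applies: 19 + 3 = 22.
§4 applies: 22 − 1 = 21.
§5 applies (level before this adjustment is 21 ≥ 17, so +4): 21 + 4 = 25.
Final offense level: 25.
Criminal history: 0 prior points → Category 1 (0-2).
Level 25 falls in the 24-25 band.
Grid: Level 24-25 × Category 1 = 132-176 weeks.

132-176 weeks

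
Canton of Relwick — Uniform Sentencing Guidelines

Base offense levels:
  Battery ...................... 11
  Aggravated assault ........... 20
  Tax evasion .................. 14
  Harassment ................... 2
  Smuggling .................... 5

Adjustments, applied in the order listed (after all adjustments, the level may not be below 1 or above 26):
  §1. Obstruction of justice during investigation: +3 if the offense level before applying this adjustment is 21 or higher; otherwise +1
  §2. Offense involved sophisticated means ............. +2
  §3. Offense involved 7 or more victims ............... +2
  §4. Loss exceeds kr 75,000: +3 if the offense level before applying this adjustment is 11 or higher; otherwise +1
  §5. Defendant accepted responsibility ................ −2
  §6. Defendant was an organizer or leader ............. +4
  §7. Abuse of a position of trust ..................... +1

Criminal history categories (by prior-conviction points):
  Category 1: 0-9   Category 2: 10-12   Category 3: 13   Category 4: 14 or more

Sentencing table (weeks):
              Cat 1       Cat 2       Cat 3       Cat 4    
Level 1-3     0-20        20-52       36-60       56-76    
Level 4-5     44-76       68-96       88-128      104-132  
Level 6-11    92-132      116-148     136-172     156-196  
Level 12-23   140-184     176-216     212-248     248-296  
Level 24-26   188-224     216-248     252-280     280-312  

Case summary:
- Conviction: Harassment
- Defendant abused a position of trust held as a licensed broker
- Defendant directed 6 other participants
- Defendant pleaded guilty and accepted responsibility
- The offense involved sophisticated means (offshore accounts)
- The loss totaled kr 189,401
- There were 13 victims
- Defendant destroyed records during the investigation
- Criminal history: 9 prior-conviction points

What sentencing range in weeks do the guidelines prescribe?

Base offense level for harassment: 2.
§1 applies (level before this adjustment is 2 < 21, so +1): 2 + 1 = 3.
§2 applies: 3 + 2 = 5.
§3 applies: 5 + 2 = 7.
§4 applies (level before this adjustment is 7 < 11, so +1): 7 + 1 = 8.
§5 applies: 8 − 2 = 6.
§6 applies: 6 + 4 = 10.
§7 applies: 10 + 1 = 11.
Final offense level: 11.
Criminal history: 9 prior points → Category 1 (0-9).
Level 11 falls in the 6-11 band.
Grid: Level 6-11 × Category 1 = 92-132 weeks.

92-132 weeks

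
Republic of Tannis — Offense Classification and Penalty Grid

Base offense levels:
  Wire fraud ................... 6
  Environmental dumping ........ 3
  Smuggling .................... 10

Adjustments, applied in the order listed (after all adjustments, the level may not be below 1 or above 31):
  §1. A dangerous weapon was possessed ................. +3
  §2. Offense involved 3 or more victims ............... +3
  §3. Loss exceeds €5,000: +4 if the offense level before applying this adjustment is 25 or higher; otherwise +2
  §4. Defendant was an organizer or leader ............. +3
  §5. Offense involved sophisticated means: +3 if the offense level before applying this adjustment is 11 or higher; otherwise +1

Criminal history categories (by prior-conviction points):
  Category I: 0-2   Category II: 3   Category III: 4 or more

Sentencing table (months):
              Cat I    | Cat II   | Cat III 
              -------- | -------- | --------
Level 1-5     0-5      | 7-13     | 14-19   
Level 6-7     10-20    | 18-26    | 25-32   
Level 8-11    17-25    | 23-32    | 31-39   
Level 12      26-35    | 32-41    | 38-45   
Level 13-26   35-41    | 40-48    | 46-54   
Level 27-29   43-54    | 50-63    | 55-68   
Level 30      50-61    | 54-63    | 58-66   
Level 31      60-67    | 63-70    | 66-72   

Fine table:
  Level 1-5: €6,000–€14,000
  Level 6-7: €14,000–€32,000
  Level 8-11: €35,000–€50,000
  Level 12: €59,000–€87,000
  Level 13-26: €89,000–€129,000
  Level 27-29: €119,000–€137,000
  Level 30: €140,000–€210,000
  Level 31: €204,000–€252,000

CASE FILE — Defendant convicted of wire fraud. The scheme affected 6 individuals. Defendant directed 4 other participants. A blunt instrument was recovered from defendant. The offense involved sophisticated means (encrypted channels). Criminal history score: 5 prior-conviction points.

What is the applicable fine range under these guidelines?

Base offense level for wire fraud: 6.
§1 applies: 6 + 3 = 9.
§2 applies: 9 + 3 = 12.
§4 applies: 12 + 3 = 15.
§5 applies (level before this adjustment is 15 ≥ 11, so +3): 15 + 3 = 18.
Final offense level: 18.
Level 18 falls in the 13-26 band.
Fine table: Level 13-26 → €89,000–€129,000.

€89,000–€129,000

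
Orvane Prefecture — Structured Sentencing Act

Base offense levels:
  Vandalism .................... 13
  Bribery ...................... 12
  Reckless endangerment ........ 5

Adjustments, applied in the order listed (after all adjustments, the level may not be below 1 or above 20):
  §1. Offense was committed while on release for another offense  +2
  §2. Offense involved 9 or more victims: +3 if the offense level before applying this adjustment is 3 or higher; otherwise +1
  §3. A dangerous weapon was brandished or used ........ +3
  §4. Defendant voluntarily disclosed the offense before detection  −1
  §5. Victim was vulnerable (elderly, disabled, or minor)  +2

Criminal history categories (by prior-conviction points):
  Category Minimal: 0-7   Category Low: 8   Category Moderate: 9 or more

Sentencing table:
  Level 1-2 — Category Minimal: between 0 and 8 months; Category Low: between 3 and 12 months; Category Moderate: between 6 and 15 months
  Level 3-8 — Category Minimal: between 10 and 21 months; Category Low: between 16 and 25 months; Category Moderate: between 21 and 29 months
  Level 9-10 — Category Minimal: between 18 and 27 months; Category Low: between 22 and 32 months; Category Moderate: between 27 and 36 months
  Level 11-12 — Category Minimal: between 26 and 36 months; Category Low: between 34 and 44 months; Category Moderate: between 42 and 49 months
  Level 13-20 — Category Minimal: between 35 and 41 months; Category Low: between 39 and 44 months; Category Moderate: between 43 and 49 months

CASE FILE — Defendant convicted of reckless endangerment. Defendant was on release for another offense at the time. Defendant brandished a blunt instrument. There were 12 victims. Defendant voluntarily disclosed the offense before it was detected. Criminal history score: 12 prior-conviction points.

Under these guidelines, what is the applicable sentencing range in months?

Base offense level for reckless endangerment: 5.
§1 applies: 5 + 2 = 7.
§2 applies (level before this adjustment is 7 ≥ 3, so +3): 7 + 3 = 10.
§3 applies: 10 + 3 = 13.
§4 applies: 13 − 1 = 12.
Final offense level: 12.
Criminal history: 12 prior points → Category Moderate (9+).
Level 12 falls in the 11-12 band.
Grid: Level 11-12 × Category Moderate = 42-49 months.

42-49 months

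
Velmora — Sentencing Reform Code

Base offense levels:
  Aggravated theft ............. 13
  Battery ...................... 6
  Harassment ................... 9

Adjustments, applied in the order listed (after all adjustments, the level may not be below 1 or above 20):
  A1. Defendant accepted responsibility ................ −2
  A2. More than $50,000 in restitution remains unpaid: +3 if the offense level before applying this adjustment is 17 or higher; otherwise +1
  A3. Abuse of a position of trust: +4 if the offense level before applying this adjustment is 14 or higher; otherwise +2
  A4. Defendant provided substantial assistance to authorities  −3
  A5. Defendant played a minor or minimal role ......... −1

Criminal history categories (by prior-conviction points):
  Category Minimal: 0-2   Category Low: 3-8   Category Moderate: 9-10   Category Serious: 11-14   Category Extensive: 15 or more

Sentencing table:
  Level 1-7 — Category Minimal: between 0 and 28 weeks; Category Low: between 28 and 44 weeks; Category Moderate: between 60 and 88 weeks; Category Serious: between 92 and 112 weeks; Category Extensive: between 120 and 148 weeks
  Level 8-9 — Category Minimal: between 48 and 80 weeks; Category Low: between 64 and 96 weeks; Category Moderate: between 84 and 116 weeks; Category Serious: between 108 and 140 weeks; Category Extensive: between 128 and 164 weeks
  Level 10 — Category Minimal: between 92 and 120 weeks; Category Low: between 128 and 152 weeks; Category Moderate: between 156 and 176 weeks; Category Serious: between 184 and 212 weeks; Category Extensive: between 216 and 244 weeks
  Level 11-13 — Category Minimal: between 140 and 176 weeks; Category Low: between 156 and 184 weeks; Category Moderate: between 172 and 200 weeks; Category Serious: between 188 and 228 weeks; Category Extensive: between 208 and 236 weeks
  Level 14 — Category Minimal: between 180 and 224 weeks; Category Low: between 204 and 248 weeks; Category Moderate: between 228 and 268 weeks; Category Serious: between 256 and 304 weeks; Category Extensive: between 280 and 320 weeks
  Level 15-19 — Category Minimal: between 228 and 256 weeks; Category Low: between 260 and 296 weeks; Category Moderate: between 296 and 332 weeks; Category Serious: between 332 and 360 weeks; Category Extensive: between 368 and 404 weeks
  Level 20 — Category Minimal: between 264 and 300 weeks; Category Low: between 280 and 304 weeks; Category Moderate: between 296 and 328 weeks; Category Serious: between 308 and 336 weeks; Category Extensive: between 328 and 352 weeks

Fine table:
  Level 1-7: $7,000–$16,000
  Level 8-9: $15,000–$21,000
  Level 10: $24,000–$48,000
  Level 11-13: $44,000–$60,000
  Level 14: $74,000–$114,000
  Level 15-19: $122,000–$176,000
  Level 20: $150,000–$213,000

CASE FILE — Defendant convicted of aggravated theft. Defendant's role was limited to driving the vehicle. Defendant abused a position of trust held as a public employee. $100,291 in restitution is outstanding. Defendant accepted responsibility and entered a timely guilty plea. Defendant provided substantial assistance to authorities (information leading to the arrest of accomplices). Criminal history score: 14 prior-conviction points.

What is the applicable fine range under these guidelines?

$24,000–$48,000

Base offense level for aggravated theft: 13.
A1 applies: 13 − 2 = 11.
A2 applies (level before this adjustment is 11 < 17, so +1): 11 + 1 = 12.
A3 applies (level before this adjustment is 12 < 14, so +2): 12 + 2 = 14.
A4 applies: 14 − 3 = 11.
A5 applies: 11 − 1 = 10.
Final offense level: 10.
Level 10 falls in the 10 band.
Fine table: Level 10 → $24,000–$48,000.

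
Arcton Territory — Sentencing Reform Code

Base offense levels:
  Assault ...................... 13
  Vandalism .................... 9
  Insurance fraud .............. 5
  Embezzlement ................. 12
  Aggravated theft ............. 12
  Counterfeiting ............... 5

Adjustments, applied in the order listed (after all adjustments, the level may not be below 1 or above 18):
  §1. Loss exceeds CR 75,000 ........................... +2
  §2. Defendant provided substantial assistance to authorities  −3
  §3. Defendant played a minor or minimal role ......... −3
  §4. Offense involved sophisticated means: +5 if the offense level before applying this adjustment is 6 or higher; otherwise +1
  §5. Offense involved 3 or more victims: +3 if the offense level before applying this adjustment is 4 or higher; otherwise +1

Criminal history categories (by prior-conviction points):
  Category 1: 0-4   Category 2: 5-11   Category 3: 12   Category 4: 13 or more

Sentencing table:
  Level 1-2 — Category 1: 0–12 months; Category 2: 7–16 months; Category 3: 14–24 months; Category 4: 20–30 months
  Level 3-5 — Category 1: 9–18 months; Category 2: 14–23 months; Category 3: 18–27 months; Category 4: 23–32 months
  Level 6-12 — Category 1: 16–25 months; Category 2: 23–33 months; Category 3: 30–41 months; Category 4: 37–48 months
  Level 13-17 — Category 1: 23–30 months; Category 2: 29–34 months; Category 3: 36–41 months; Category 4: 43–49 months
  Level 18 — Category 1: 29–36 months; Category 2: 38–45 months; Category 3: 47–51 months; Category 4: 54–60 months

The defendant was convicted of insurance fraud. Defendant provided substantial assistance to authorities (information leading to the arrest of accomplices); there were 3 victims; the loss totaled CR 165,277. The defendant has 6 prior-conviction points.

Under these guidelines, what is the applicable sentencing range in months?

Base offense level for insurance fraud: 5.
§1 applies: 5 + 2 = 7.
§2 applies: 7 − 3 = 4.
§5 applies (level before this adjustment is 4 ≥ 4, so +3): 4 + 3 = 7.
Final offense level: 7.
Criminal history: 6 prior points → Category 2 (5-11).
Level 7 falls in the 6-12 band.
Grid: Level 6-12 × Category 2 = 23-33 months.

23-33 months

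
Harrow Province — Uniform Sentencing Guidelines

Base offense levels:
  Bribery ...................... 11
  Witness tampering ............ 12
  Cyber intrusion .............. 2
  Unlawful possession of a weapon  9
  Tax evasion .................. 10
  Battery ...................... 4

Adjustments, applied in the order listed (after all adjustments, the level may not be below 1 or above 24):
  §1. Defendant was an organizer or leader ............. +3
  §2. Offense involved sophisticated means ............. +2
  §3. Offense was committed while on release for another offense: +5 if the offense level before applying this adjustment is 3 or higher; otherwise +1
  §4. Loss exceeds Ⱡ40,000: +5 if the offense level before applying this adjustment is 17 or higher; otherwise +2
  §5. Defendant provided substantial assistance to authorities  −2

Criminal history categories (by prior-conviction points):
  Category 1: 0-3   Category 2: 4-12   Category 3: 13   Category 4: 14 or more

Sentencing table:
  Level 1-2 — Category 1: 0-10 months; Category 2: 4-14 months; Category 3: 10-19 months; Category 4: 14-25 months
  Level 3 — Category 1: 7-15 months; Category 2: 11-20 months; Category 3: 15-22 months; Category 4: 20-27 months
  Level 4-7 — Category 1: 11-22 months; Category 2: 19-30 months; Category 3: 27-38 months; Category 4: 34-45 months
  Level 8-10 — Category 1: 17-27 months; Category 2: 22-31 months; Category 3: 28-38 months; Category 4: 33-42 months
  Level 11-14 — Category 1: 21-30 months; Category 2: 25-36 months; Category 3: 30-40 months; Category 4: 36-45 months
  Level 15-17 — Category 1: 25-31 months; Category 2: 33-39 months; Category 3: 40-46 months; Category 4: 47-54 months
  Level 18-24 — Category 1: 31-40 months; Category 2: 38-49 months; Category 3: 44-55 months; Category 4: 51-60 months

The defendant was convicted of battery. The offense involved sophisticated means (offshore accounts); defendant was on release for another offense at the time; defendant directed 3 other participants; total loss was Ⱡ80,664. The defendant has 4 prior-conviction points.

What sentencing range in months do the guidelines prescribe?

33-39 months

Base offense level for battery: 4.
§1 applies: 4 + 3 = 7.
§2 applies: 7 + 2 = 9.
§3 applies (level before this adjustment is 9 ≥ 3, so +5): 9 + 5 = 14.
§4 applies (level before this adjustment is 14 < 17, so +2): 14 + 2 = 16.
Final offense level: 16.
Criminal history: 4 prior points → Category 2 (4-12).
Level 16 falls in the 15-17 band.
Grid: Level 15-17 × Category 2 = 33-39 months.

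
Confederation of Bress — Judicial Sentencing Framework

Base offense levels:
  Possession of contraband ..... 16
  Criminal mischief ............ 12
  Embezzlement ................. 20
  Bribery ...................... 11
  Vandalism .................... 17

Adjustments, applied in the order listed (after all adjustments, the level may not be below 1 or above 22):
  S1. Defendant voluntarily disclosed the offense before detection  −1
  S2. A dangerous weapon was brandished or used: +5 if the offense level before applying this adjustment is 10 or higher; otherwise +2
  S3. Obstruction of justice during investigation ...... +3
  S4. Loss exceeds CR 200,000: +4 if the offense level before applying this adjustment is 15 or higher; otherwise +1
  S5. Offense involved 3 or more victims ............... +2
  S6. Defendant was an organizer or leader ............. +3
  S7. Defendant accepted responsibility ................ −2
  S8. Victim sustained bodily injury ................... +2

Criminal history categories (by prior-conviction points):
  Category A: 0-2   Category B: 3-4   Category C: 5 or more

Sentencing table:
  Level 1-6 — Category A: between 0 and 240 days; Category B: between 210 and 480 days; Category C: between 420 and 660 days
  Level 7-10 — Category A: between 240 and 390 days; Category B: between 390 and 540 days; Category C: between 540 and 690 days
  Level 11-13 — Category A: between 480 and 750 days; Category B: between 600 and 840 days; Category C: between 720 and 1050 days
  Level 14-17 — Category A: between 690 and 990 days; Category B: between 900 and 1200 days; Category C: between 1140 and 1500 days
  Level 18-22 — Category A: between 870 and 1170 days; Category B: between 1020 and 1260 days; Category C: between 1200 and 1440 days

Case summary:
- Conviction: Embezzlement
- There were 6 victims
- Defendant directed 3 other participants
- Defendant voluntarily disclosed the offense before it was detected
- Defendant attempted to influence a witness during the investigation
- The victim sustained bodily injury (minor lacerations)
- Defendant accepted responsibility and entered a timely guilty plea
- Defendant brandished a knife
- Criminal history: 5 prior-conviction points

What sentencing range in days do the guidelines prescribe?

Base offense level for embezzlement: 20.
S1 applies: 20 − 1 = 19.
S2 applies (level before this adjustment is 19 ≥ 10, so +5): 19 + 5 = 24.
S3 applies: 24 + 3 = 27.
S5 applies: 27 + 2 = 29.
S6 applies: 29 + 3 = 32.
S7 applies: 32 − 2 = 30.
S8 applies: 30 + 2 = 32.
Level 32 exceeds the maximum of 22; capped at 22.
Final offense level: 22.
Criminal history: 5 prior points → Category C (5+).
Level 22 falls in the 18-22 band.
Grid: Level 18-22 × Category C = 1200-1440 days.

1200-1440 days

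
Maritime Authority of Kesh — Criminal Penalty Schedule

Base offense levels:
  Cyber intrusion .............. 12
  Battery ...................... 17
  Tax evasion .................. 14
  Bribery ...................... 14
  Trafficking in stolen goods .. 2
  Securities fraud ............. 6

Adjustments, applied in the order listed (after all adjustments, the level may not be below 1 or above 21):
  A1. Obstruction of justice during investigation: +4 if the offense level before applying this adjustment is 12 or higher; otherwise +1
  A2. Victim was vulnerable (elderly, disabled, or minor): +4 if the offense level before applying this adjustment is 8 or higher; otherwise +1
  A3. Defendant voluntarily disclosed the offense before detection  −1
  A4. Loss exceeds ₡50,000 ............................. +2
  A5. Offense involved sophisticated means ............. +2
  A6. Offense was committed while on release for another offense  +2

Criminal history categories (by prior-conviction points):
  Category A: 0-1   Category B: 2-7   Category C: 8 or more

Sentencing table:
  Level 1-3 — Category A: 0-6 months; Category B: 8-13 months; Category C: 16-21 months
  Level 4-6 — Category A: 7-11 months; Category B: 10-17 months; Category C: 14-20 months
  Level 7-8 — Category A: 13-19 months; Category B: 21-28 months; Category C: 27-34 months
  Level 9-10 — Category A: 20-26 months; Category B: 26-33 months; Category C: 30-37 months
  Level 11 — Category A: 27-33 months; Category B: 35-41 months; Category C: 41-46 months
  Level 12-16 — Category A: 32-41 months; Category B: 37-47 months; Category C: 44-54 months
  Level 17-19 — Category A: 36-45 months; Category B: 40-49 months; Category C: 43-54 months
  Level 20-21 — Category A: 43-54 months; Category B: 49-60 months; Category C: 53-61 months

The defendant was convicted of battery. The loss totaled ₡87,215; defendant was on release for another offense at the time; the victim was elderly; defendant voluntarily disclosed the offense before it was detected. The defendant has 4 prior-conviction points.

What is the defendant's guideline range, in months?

Base offense level for battery: 17.
A1 does not apply.
A2 applies (level before this adjustment is 17 ≥ 8, so +4): 17 + 4 = 21.
A3 applies: 21 − 1 = 20.
A4 applies: 20 + 2 = 22.
A6 applies: 22 + 2 = 24.
Level 24 exceeds the maximum of 21; capped at 21.
Final offense level: 21.
Criminal history: 4 prior points → Category B (2-7).
Level 21 falls in the 20-21 band.
Grid: Level 20-21 × Category B = 49-60 months.

49-60 months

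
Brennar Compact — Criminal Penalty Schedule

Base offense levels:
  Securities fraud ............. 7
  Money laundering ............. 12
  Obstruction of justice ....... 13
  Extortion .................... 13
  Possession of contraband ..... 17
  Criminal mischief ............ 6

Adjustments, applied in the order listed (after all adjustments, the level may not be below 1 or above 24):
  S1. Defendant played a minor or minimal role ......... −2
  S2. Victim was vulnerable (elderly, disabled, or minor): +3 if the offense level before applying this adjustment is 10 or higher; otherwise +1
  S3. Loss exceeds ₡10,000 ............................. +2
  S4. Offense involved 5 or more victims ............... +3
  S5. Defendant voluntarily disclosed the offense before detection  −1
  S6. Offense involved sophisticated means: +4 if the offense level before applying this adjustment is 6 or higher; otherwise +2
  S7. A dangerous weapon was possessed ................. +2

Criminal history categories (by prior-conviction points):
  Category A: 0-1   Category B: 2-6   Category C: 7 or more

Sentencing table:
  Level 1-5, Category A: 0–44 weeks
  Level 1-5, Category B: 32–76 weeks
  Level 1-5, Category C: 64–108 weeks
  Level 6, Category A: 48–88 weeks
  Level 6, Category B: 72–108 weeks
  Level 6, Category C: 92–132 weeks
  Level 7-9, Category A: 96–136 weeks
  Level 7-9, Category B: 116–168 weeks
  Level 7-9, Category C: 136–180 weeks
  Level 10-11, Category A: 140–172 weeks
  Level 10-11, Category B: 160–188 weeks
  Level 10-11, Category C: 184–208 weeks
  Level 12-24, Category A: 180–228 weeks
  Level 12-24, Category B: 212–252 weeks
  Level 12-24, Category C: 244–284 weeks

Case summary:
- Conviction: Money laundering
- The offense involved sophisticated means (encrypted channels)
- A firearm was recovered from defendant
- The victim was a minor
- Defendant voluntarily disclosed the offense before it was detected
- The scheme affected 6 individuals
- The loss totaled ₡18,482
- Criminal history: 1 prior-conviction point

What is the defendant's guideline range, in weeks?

Base offense level for money laundering: 12.
S2 applies (level before this adjustment is 12 ≥ 10, so +3): 12 + 3 = 15.
S3 applies: 15 + 2 = 17.
S4 applies: 17 + 3 = 20.
S5 applies: 20 − 1 = 19.
S6 applies (level before this adjustment is 19 ≥ 6, so +4): 19 + 4 = 23.
S7 applies: 23 + 2 = 25.
Level 25 exceeds the maximum of 24; capped at 24.
Final offense level: 24.
Criminal history: 1 prior point → Category A (0-1).
Level 24 falls in the 12-24 band.
Grid: Level 12-24 × Category A = 180-228 weeks.

180-228 weeks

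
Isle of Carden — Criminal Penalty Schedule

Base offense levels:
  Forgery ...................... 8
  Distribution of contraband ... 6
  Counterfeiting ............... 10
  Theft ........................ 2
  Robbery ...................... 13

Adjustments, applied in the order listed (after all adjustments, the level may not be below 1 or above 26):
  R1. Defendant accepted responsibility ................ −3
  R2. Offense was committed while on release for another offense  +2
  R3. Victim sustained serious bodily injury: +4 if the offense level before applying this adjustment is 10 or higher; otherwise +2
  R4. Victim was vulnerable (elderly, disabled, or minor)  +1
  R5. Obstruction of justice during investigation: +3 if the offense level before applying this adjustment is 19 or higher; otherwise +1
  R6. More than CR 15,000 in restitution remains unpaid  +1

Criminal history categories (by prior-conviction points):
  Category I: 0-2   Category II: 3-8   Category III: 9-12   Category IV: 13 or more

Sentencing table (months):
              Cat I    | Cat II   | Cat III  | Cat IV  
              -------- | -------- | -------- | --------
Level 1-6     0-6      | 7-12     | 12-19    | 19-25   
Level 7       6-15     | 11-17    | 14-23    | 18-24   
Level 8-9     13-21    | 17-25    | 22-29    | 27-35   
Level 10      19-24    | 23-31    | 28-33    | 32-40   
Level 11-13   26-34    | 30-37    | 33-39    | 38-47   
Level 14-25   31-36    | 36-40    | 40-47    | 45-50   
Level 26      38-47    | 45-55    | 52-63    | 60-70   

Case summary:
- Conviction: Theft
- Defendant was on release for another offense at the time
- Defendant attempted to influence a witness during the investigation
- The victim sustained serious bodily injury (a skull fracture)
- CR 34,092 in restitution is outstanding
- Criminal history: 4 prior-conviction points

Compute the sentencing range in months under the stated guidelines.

Base offense level for theft: 2.
R2 applies: 2 + 2 = 4.
R3 applies (level before this adjustment is 4 < 10, so +2): 4 + 2 = 6.
R5 applies (level before this adjustment is 6 < 19, so +1): 6 + 1 = 7.
R6 applies: 7 + 1 = 8.
Final offense level: 8.
Criminal history: 4 prior points → Category II (3-8).
Level 8 falls in the 8-9 band.
Grid: Level 8-9 × Category II = 17-25 months.

17-25 months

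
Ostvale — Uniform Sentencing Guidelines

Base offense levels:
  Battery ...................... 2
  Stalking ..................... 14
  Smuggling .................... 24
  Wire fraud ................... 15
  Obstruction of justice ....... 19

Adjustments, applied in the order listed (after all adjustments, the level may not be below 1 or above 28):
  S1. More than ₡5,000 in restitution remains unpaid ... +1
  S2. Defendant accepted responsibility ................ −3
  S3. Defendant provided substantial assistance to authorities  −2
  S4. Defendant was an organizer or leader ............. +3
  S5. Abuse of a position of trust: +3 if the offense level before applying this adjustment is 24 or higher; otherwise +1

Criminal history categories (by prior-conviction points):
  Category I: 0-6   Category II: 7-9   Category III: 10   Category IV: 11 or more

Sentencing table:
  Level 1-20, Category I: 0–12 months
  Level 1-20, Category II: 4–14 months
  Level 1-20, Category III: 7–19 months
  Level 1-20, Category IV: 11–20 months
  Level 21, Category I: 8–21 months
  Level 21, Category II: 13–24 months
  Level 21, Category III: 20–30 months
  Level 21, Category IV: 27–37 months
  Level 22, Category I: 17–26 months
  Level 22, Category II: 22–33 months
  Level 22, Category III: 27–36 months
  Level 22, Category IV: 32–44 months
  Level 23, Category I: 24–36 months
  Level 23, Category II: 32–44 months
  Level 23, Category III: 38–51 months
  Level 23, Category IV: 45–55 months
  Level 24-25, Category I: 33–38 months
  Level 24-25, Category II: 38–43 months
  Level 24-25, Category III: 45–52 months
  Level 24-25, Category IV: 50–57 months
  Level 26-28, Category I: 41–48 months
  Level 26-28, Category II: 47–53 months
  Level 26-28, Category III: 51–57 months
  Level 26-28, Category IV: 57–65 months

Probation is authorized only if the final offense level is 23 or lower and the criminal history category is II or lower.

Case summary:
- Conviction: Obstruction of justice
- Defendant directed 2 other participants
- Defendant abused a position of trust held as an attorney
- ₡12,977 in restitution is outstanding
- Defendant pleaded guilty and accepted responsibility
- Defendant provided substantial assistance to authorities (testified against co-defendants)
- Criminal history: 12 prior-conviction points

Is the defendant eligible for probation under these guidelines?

Base offense level for obstruction of justice: 19.
S1 applies: 19 + 1 = 20.
S2 applies: 20 − 3 = 17.
S3 applies: 17 − 2 = 15.
S4 applies: 15 + 3 = 18.
S5 applies (level before this adjustment is 18 < 24, so +1): 18 + 1 = 19.
Final offense level: 19.
Criminal history: 12 prior points → Category IV (11+).
Level 19 falls in the 1-20 band.
Grid: Level 1-20 × Category IV = 11-20 months.
Probation check: level 19 ≤ 23 and category IV > II → not eligible.

No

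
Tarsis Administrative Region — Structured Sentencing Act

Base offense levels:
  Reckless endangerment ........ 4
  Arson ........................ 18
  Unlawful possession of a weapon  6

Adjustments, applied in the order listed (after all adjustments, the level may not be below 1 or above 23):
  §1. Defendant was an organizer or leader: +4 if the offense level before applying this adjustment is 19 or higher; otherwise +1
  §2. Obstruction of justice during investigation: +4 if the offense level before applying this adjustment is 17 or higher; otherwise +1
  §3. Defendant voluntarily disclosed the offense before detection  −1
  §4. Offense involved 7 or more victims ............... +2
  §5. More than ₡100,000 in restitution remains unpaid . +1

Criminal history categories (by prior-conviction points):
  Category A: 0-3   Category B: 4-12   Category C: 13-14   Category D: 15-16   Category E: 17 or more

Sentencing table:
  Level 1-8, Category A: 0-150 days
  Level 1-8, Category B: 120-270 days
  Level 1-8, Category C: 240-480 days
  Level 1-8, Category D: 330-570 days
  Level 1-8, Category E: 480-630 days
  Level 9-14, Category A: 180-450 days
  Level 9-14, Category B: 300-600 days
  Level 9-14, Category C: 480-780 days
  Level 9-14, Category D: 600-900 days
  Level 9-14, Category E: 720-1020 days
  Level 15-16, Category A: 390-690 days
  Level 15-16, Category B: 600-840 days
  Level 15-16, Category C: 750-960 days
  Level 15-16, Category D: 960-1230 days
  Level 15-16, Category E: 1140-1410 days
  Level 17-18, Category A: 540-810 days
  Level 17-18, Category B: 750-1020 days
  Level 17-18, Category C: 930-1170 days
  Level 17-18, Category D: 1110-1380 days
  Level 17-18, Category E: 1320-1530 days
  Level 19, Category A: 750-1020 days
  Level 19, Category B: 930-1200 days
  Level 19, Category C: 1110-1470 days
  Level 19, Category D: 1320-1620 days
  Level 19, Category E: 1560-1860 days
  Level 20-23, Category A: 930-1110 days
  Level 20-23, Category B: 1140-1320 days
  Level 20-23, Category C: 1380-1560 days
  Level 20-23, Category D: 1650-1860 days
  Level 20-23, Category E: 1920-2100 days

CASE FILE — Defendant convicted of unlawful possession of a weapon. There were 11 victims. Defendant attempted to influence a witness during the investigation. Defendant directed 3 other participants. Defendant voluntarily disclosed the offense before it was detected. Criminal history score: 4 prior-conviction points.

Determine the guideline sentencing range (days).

300-600 days

Base offense level for unlawful possession of a weapon: 6.
§1 applies (level before this adjustment is 6 < 19, so +1): 6 + 1 = 7.
§2 applies (level before this adjustment is 7 < 17, so +1): 7 + 1 = 8.
§3 applies: 8 − 1 = 7.
§4 applies: 7 + 2 = 9.
§5 does not apply.
Final offense level: 9.
Criminal history: 4 prior points → Category B (4-12).
Level 9 falls in the 9-14 band.
Grid: Level 9-14 × Category B = 300-600 days.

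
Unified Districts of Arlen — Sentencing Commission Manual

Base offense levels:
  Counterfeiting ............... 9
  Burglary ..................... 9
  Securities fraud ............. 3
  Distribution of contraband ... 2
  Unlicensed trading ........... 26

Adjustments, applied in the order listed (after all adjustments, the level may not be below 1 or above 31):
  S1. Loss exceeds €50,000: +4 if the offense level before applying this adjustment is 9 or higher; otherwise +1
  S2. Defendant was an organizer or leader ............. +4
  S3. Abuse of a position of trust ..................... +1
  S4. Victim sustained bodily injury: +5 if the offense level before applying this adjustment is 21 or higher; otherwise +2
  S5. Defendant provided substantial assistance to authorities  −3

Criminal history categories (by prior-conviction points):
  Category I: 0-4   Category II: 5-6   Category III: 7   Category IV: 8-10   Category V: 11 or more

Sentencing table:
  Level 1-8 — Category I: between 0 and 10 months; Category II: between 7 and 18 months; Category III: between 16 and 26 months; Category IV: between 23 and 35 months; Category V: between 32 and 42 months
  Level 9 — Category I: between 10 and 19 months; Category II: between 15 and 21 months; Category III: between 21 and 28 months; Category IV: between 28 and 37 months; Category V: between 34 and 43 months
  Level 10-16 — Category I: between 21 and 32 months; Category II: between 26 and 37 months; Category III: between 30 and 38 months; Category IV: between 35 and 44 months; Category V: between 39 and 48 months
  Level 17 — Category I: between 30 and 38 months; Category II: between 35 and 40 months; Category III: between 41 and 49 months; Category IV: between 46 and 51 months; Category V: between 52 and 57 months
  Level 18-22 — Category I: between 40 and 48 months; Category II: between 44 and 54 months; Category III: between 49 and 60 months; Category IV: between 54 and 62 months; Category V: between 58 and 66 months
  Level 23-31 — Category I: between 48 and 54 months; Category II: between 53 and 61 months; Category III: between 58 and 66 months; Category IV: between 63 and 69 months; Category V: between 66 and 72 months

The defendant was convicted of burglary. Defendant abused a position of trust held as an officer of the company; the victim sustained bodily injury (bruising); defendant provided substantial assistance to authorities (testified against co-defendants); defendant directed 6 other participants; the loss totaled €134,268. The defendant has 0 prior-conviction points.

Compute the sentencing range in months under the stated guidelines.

30-38 months

Base offense level for burglary: 9.
S1 applies (level before this adjustment is 9 ≥ 9, so +4): 9 + 4 = 13.
S2 applies: 13 + 4 = 17.
S3 applies: 17 + 1 = 18.
S4 applies (level before this adjustment is 18 < 21, so +2): 18 + 2 = 20.
S5 applies: 20 − 3 = 17.
Final offense level: 17.
Criminal history: 0 prior points → Category I (0-4).
Level 17 falls in the 17 band.
Grid: Level 17 × Category I = 30-38 months.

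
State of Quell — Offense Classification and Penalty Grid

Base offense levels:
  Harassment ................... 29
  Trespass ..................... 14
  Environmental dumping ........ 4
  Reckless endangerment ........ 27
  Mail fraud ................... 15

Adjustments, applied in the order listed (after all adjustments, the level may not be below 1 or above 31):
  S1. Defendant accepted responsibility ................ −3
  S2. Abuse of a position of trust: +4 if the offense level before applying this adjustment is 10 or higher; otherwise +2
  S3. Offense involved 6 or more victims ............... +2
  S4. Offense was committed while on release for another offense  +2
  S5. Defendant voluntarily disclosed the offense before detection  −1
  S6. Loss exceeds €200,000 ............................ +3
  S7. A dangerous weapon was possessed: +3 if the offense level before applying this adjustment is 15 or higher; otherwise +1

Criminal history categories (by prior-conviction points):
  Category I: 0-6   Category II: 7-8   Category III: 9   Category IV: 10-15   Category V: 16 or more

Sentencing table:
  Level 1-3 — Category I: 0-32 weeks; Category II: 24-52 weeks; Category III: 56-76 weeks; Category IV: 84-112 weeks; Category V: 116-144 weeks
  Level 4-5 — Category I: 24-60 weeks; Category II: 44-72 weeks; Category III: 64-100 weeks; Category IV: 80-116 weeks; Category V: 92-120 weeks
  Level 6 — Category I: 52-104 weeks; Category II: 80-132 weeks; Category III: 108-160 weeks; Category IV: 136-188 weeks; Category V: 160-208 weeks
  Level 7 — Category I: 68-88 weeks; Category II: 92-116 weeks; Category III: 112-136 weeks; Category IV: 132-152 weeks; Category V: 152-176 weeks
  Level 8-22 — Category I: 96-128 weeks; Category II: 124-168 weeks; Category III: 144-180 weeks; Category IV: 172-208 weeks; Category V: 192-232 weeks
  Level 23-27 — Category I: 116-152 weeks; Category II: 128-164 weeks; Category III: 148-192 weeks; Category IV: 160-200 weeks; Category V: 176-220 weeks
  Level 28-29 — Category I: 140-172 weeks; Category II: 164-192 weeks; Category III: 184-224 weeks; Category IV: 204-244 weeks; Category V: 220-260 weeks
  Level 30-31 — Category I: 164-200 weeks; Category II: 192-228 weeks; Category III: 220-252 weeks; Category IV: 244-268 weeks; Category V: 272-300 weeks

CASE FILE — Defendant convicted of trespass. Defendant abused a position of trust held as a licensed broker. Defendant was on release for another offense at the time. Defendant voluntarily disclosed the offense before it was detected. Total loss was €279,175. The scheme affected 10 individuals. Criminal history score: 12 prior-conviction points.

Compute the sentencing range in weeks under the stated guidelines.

160-200 weeks

Base offense level for trespass: 14.
S1 does not apply.
S2 applies (level before this adjustment is 14 ≥ 10, so +4): 14 + 4 = 18.
S3 applies: 18 + 2 = 20.
S4 applies: 20 + 2 = 22.
S5 applies: 22 − 1 = 21.
S6 applies: 21 + 3 = 24.
S7 does not apply.
Final offense level: 24.
Criminal history: 12 prior points → Category IV (10-15).
Level 24 falls in the 23-27 band.
Grid: Level 23-27 × Category IV = 160-200 weeks.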